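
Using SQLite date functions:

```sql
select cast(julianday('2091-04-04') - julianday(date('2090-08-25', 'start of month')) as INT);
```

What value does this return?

`start of month` rewinds 2090-08-25 to 2090-08-01.
30 days remain in August 2090 after the 1st (31 − 1).
Full months from September 2090 through March 2091 contribute their day counts.
Then 4 days into April 2091.
Total: 30 + 30 + 31 + 30 + 31 + 31 + 28 + 31 + 4 = 246.

246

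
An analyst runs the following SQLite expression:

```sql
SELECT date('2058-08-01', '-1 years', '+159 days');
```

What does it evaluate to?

2058-01-07

Adding -1 year to 2058-08-01 gives 2057-08-01.
Applying '+159 days' to 2057-08-01: counting 159 days forward gives 2058-01-07.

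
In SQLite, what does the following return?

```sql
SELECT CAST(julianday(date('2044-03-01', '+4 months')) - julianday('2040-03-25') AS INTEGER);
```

1559

Adding +4 months to 2044-03-01 gives 2044-07-01.
6 days remain in March 2040 after the 25th (31 − 25).
Full months from April 2040 through June 2044 contribute their day counts.
Then 1 day into July 2044.
Total: 6 + 30 + 31 + 30 + 31 + 31 + 30 + 31 + 30 + 31 + 31 + 28 + 31 + 30 + 31 + 30 + 31 + 31 + 30 + 31 + 30 + 31 + 31 + 28 + 31 + 30 + 31 + 30 + 31 + 31 + 30 + 31 + 30 + 31 + 31 + 28 + 31 + 30 + 31 + 30 + 31 + 31 + 30 + 31 + 30 + 31 + 31 + 29 + 31 + 30 + 31 + 30 + 1 = 1559.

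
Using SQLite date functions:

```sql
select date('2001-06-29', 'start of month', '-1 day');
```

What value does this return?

`start of month` rewinds 2001-06-29 to 2001-06-01.
Going back 1 day from 2001-06-01 reaches 2001-05-31 (last day of May, 31 days).

2001-05-31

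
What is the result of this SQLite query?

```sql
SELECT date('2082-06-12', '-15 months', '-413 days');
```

Adding -15 months to 2082-06-12 gives 2081-03-12.
Applying '-413 days' to 2081-03-12: counting 413 days back gives 2080-01-24.

2080-01-24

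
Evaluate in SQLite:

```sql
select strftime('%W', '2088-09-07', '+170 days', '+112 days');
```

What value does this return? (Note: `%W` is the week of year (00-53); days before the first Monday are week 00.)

24

First apply '+170 days', '+112 days': 2088-09-07 → 2089-06-16.
2089-06-16 is a Thursday. SQLite's %W counts Mondays since the year started; the result is 24.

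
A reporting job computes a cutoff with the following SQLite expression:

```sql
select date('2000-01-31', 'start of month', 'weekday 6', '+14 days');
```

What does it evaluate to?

`start of month` rewinds 2000-01-31 to 2000-01-01.
`weekday 6` advances to the next Saturday; 2000-01-01 is already a Saturday, so it stays at 2000-01-01.
Advancing 14 more days within January lands on 2000-01-15.

2000-01-15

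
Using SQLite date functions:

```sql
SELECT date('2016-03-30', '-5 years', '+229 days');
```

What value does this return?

Adding -5 years to 2016-03-30 gives 2011-03-30.
Applying '+229 days' to 2011-03-30: counting 229 days forward gives 2011-11-14.

2011-11-14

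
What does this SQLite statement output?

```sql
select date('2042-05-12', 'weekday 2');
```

`weekday 2` advances to the next Tuesday; 2042-05-12 is a Monday, so it moves forward to 2042-05-13.

2042-05-13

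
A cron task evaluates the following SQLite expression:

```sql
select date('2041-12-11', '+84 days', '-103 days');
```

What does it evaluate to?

Applying '+84 days' to 2041-12-11: counting 84 days forward gives 2042-03-05.
Applying '-103 days' to 2042-03-05: counting 103 days back gives 2041-11-22.

2041-11-22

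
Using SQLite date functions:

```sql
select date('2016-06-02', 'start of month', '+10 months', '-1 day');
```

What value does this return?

`start of month` rewinds 2016-06-02 to 2016-06-01.
Adding +10 months to 2016-06-01 gives 2017-04-01.
Going back 1 day from 2017-04-01 reaches 2017-03-31 (last day of March, 31 days).

2017-03-31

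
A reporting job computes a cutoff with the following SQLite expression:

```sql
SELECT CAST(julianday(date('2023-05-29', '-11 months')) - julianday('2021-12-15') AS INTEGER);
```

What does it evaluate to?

Adding -11 months to 2023-05-29 gives 2022-06-29.
16 days remain in December 2021 after the 15th (31 − 15).
January 2022: 31 days.
February 2022: 28 days.
March 2022: 31 days.
April 2022: 30 days.
May 2022: 31 days.
Then 29 days into June 2022.
Total: 16 + 31 + 28 + 31 + 30 + 31 + 29 = 196.

196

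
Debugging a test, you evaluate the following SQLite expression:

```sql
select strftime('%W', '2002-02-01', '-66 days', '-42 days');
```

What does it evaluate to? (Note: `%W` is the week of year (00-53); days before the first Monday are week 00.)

First apply '-66 days', '-42 days': 2002-02-01 → 2001-10-16.
2001-10-16 is a Tuesday. SQLite's %W counts Mondays since the year started; the result is 42.

42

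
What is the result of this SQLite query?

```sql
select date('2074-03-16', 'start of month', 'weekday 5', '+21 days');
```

`start of month` rewinds 2074-03-16 to 2074-03-01.
`weekday 5` advances to the next Friday; 2074-03-01 is a Thursday, so it moves forward to 2074-03-02.
Advancing 21 more days within March lands on 2074-03-23.

2074-03-23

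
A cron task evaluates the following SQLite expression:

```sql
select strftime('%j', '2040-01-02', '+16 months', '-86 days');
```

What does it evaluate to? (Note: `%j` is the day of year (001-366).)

First apply '+16 months', '-86 days': 2040-01-02 → 2041-02-05.
Day-of-year for 2041-02-05: days since 2041-01-01 inclusive = 36, zero-padded to 036.

036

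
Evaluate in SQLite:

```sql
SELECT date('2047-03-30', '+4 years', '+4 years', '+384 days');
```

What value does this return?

2056-04-17

Adding +4 years to 2047-03-30 gives 2051-03-30.
Adding +4 years to 2051-03-30 gives 2055-03-30.
Applying '+384 days' to 2055-03-30: counting 384 days forward gives 2056-04-17.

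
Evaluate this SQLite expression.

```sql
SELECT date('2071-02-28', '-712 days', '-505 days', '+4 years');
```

2071-10-30

Applying '-712 days' to 2071-02-28: counting 712 days back gives 2069-03-18.
Applying '-505 days' to 2069-03-18: counting 505 days back gives 2067-10-30.
Adding +4 years to 2067-10-30 gives 2071-10-30.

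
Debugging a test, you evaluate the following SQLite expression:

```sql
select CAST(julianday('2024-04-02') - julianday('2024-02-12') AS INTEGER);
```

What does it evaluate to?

50

17 days remain in February 2024 after the 12th (29 − 12).
March 2024: 31 days.
Then 2 days into April 2024.
Total: 17 + 31 + 2 = 50.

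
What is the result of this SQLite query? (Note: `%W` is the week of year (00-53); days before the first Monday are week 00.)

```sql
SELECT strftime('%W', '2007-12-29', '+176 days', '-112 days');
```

First apply '+176 days', '-112 days': 2007-12-29 → 2008-03-02.
2008-03-02 is a Sunday. SQLite's %W counts Mondays since the year started; the result is 08.

08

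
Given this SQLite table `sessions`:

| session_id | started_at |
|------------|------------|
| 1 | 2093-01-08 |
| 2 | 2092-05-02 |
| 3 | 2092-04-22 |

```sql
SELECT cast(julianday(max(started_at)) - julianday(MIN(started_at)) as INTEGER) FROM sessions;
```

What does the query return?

261

MIN = 2092-04-22, MAX = 2093-01-08.
8 days remain in April 2092 after the 22nd (30 − 22).
Full months from May 2092 through December 2092 contribute their day counts.
Then 8 days into January 2093.
Total: 8 + 31 + 30 + 31 + 31 + 30 + 31 + 30 + 31 + 8 = 261.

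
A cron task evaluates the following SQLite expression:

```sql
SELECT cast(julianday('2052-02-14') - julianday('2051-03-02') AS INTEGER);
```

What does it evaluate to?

29 days remain in March 2051 after the 2nd (31 − 2).
Full months from April 2051 through January 2052 contribute their day counts.
Then 14 days into February 2052.
Total: 29 + 30 + 31 + 30 + 31 + 31 + 30 + 31 + 30 + 31 + 31 + 14 = 349.

349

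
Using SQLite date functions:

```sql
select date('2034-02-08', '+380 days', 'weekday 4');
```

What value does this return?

Applying '+380 days' to 2034-02-08: counting 380 days forward gives 2035-02-23.
`weekday 4` advances to the next Thursday; 2035-02-23 is a Friday, so it moves forward to 2035-03-01.

2035-03-01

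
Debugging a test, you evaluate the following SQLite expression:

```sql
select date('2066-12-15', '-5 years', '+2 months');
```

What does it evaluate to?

Adding -5 years to 2066-12-15 gives 2061-12-15.
Adding +2 months to 2061-12-15 gives 2062-02-15.

2062-02-15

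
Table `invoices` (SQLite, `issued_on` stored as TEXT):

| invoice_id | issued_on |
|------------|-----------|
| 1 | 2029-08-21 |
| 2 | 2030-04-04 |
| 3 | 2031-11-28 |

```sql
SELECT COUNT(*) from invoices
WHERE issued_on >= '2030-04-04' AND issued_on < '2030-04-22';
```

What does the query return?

1

Rows in [2030-04-04, 2030-04-22): 2030-04-04 → 1 row.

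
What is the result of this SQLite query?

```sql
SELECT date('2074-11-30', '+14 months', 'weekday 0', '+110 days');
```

2076-05-22

Adding +14 months to 2074-11-30 gives 2076-01-30.
`weekday 0` advances to the next Sunday; 2076-01-30 is a Thursday, so it moves forward to 2076-02-02.
Applying '+110 days' to 2076-02-02: counting 110 days forward gives 2076-05-22.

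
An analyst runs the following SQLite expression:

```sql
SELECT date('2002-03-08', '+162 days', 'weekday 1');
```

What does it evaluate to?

2002-08-19

Applying '+162 days' to 2002-03-08: counting 162 days forward gives 2002-08-17.
`weekday 1` advances to the next Monday; 2002-08-17 is a Saturday, so it moves forward to 2002-08-19.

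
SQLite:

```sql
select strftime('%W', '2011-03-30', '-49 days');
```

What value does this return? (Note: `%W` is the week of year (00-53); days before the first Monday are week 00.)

06

First apply '-49 days': 2011-03-30 → 2011-02-09.
2011-02-09 is a Wednesday. SQLite's %W counts Mondays since the year started; the result is 06.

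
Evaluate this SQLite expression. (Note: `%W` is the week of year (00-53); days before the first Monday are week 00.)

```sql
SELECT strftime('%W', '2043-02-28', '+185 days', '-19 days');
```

32

First apply '+185 days', '-19 days': 2043-02-28 → 2043-08-13.
2043-08-13 is a Thursday. SQLite's %W counts Mondays since the year started; the result is 32.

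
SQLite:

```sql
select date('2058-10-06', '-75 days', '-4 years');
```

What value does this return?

2054-07-23

Applying '-75 days' to 2058-10-06: counting 75 days back gives 2058-07-23.
Adding -4 years to 2058-07-23 gives 2054-07-23.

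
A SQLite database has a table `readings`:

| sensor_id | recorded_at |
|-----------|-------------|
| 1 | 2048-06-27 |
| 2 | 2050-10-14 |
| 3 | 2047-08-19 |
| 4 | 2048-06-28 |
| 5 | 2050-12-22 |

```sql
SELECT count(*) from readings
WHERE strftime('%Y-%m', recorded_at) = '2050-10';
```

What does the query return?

Rows with year-month 2050-10: 2050-10-14 → 1.

1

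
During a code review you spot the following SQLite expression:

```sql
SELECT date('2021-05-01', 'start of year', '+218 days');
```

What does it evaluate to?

2021-08-07

`start of year` rewinds 2021-05-01 to 2021-01-01.
Applying '+218 days' to 2021-01-01: counting 218 days forward gives 2021-08-07.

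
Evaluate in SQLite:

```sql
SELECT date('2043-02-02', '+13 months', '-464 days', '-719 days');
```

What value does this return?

2040-12-05

Adding +13 months to 2043-02-02 gives 2044-03-02.
Applying '-464 days' to 2044-03-02: counting 464 days back gives 2042-11-24.
Applying '-719 days' to 2042-11-24: counting 719 days back gives 2040-12-05.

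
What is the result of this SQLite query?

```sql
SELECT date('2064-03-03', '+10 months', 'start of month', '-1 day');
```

2064-12-31

Adding +10 months to 2064-03-03 gives 2065-01-03.
`start of month` rewinds 2065-01-03 to 2065-01-01.
Going back 1 day from 2065-01-01 reaches 2064-12-31 (last day of December, 31 days).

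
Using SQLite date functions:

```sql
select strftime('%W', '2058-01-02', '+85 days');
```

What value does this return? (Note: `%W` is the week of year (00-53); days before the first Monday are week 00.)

First apply '+85 days': 2058-01-02 → 2058-03-28.
2058-03-28 is a Thursday. SQLite's %W counts Mondays since the year started; the result is 12.

12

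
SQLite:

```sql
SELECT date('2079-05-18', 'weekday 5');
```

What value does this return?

2079-05-19

`weekday 5` advances to the next Friday; 2079-05-18 is a Thursday, so it moves forward to 2079-05-19.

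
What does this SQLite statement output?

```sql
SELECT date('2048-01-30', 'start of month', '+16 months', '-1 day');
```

`start of month` rewinds 2048-01-30 to 2048-01-01.
Adding +16 months to 2048-01-01 gives 2049-05-01.
Going back 1 day from 2049-05-01 reaches 2049-04-30 (last day of April, 30 days).

2049-04-30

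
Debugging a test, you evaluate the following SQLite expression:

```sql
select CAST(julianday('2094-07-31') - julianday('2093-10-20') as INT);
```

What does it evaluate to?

284

11 days remain in October 2093 after the 20th (31 − 20).
Full months from November 2093 through June 2094 contribute their day counts.
Then 31 days into July 2094.
Total: 11 + 30 + 31 + 31 + 28 + 31 + 30 + 31 + 30 + 31 = 284.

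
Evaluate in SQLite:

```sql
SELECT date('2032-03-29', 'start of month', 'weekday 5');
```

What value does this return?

2032-03-05

`start of month` rewinds 2032-03-29 to 2032-03-01.
`weekday 5` advances to the next Friday; 2032-03-01 is a Monday, so it moves forward to 2032-03-05.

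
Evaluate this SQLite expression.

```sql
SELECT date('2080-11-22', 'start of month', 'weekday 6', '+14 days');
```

`start of month` rewinds 2080-11-22 to 2080-11-01.
`weekday 6` advances to the next Saturday; 2080-11-01 is a Friday, so it moves forward to 2080-11-02.
Advancing 14 more days within November lands on 2080-11-16.

2080-11-16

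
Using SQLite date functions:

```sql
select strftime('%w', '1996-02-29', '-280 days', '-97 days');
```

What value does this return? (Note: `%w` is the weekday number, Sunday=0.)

5

First apply '-280 days', '-97 days': 1996-02-29 → 1995-02-17.
1995-02-17 is a Friday; with Sunday=0 that is 5.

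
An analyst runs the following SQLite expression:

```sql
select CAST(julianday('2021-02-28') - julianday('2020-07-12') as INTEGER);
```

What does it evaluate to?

231

19 days remain in July 2020 after the 12th (31 − 12).
Full months from August 2020 through January 2021 contribute their day counts.
Then 28 days into February 2021.
Total: 19 + 31 + 30 + 31 + 30 + 31 + 31 + 28 = 231.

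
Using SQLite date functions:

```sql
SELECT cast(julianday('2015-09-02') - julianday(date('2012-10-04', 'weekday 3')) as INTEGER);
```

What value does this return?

1057

`weekday 3` advances to the next Wednesday; 2012-10-04 is a Thursday, so it moves forward to 2012-10-10.
21 days remain in October 2012 after the 10th (31 − 10).
Full months from November 2012 through August 2015 contribute their day counts.
Then 2 days into September 2015.
Total: 21 + 30 + 31 + 31 + 28 + 31 + 30 + 31 + 30 + 31 + 31 + 30 + 31 + 30 + 31 + 31 + 28 + 31 + 30 + 31 + 30 + 31 + 31 + 30 + 31 + 30 + 31 + 31 + 28 + 31 + 30 + 31 + 30 + 31 + 31 + 2 = 1057.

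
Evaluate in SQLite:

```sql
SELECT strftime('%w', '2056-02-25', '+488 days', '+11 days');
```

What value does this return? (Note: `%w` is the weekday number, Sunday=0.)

0

First apply '+488 days', '+11 days': 2056-02-25 → 2057-07-08.
2057-07-08 is a Sunday; with Sunday=0 that is 0.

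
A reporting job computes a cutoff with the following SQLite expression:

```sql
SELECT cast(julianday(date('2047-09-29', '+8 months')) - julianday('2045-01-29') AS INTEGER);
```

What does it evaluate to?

1216

Adding +8 months to 2047-09-29 gives 2048-05-29.
2 days remain in January 2045 after the 29th (31 − 29).
Full months from February 2045 through April 2048 contribute their day counts.
Then 29 days into May 2048.
Total: 2 + 28 + 31 + 30 + 31 + 30 + 31 + 31 + 30 + 31 + 30 + 31 + 31 + 28 + 31 + 30 + 31 + 30 + 31 + 31 + 30 + 31 + 30 + 31 + 31 + 28 + 31 + 30 + 31 + 30 + 31 + 31 + 30 + 31 + 30 + 31 + 31 + 29 + 31 + 30 + 29 = 1216.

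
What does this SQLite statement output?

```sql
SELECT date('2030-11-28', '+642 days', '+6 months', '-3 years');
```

2030-03-03

Applying '+642 days' to 2030-11-28: counting 642 days forward gives 2032-08-31.
Adding +6 months to 2032-08-31 targets 2033-02-31. February 2033 has only 28 days, so SQLite normalizes the 3-day overflow forward to 2033-03-03.
Adding -3 years to 2033-03-03 gives 2030-03-03.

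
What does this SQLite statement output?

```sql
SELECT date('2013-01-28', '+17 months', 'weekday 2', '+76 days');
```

2014-09-15

Adding +17 months to 2013-01-28 gives 2014-06-28.
`weekday 2` advances to the next Tuesday; 2014-06-28 is a Saturday, so it moves forward to 2014-07-01.
Applying '+76 days' to 2014-07-01: counting 76 days forward gives 2014-09-15.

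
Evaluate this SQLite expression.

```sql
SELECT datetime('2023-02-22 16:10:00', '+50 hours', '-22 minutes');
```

2023-02-24 17:48:00

+50 hours from 2023-02-22 16:10:00 is 2023-02-24 18:10:00 (crosses midnight).
-22 minutes from 2023-02-24 18:10:00 is 2023-02-24 17:48:00.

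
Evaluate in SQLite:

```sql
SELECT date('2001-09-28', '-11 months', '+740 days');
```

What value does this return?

2002-11-07

Adding -11 months to 2001-09-28 gives 2000-10-28.
Applying '+740 days' to 2000-10-28: counting 740 days forward gives 2002-11-07.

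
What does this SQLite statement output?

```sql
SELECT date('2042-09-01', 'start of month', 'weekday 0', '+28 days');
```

2042-10-05

`start of month` rewinds 2042-09-01 to 2042-09-01.
`weekday 0` advances to the next Sunday; 2042-09-01 is a Monday, so it moves forward to 2042-09-07.
September 2042 has 30 days; 23 remain after the 7th, so 24 days reach 2042-10-01.
Advancing 4 more days within October lands on 2042-10-05.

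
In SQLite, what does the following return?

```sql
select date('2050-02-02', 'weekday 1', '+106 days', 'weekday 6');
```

`weekday 1` advances to the next Monday; 2050-02-02 is a Wednesday, so it moves forward to 2050-02-07.
Applying '+106 days' to 2050-02-07: counting 106 days forward gives 2050-05-24.
`weekday 6` advances to the next Saturday; 2050-05-24 is a Tuesday, so it moves forward to 2050-05-28.

2050-05-28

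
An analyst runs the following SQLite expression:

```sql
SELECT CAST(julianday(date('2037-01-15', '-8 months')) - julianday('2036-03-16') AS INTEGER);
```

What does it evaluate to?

Adding -8 months to 2037-01-15 gives 2036-05-15.
15 days remain in March 2036 after the 16th (31 − 16).
April 2036: 30 days.
Then 15 days into May 2036.
Total: 15 + 30 + 15 = 60.

60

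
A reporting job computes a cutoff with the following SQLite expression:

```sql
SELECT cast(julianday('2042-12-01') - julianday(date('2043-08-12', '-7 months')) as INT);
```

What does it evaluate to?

Adding -7 months to 2043-08-12 gives 2043-01-12.
30 days remain in December 2042 after the 1st (31 − 1).
Then 12 days into January 2043.
Total: 30 + 12 = 42.
The subtraction is earlier − later, so the result is −42 → -42.

-42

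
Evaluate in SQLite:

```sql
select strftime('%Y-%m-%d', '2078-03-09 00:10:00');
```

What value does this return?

`%Y-%m-%d` extracts the ISO date: 2078-03-09.

2078-03-09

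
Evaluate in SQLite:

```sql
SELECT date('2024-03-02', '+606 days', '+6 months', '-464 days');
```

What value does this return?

Applying '+606 days' to 2024-03-02: counting 606 days forward gives 2025-10-29.
Adding +6 months to 2025-10-29 gives 2026-04-29.
Applying '-464 days' to 2026-04-29: counting 464 days back gives 2025-01-20.

2025-01-20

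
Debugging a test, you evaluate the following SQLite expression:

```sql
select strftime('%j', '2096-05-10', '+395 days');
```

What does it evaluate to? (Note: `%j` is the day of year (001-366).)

First apply '+395 days': 2096-05-10 → 2097-06-09.
Day-of-year for 2097-06-09: days since 2097-01-01 inclusive = 160, zero-padded to 160.

160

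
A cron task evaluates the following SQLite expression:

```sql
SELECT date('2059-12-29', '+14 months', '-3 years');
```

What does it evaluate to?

2058-03-01

Adding +14 months to 2059-12-29 targets 2061-02-29. February 2061 has only 28 days, so SQLite normalizes the 1-day overflow forward to 2061-03-01.
Adding -3 years to 2061-03-01 gives 2058-03-01.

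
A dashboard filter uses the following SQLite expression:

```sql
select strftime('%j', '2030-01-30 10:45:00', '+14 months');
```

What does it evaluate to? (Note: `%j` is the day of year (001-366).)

First apply '+14 months': 2030-01-30 10:45:00 → 2031-03-30 10:45:00.
Day-of-year for 2031-03-30: days since 2031-01-01 inclusive = 89, zero-padded to 089.

089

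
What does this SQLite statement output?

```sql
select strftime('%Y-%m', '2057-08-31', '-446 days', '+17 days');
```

2056-06

First apply '-446 days', '+17 days': 2057-08-31 → 2056-06-28.
`%Y-%m` extracts the year-month: 2056-06.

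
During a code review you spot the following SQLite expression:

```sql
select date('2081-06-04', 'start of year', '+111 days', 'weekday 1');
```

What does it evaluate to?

2081-04-28

`start of year` rewinds 2081-06-04 to 2081-01-01.
Applying '+111 days' to 2081-01-01: counting 111 days forward gives 2081-04-22.
`weekday 1` advances to the next Monday; 2081-04-22 is a Tuesday, so it moves forward to 2081-04-28.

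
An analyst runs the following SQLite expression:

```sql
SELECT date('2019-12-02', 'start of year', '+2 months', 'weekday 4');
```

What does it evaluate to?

`start of year` rewinds 2019-12-02 to 2019-01-01.
Adding +2 months to 2019-01-01 gives 2019-03-01.
`weekday 4` advances to the next Thursday; 2019-03-01 is a Friday, so it moves forward to 2019-03-07.

2019-03-07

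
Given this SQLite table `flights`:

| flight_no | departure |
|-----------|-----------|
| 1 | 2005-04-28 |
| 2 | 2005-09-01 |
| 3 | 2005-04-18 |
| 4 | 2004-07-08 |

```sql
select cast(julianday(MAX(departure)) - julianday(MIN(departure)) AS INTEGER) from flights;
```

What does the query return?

420

MIN = 2004-07-08, MAX = 2005-09-01.
23 days remain in July 2004 after the 8th (31 − 8).
Full months from August 2004 through August 2005 contribute their day counts.
Then 1 day into September 2005.
Total: 23 + 31 + 30 + 31 + 30 + 31 + 31 + 28 + 31 + 30 + 31 + 30 + 31 + 31 + 1 = 420.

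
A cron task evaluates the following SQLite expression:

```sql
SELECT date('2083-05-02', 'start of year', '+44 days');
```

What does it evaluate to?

`start of year` rewinds 2083-05-02 to 2083-01-01.
Applying '+44 days' to 2083-01-01: counting 44 days forward gives 2083-02-14.

2083-02-14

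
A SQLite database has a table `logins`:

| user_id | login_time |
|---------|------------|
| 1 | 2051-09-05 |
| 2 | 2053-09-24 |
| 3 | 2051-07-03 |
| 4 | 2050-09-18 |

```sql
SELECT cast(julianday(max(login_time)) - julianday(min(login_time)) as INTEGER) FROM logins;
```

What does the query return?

MIN = 2050-09-18, MAX = 2053-09-24.
12 days remain in September 2050 after the 18th (30 − 18).
Full months from October 2050 through August 2053 contribute their day counts.
Then 24 days into September 2053.
Total: 12 + 31 + 30 + 31 + 31 + 28 + 31 + 30 + 31 + 30 + 31 + 31 + 30 + 31 + 30 + 31 + 31 + 29 + 31 + 30 + 31 + 30 + 31 + 31 + 30 + 31 + 30 + 31 + 31 + 28 + 31 + 30 + 31 + 30 + 31 + 31 + 24 = 1102.

1102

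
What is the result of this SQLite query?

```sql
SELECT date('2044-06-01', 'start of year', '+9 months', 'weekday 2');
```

`start of year` rewinds 2044-06-01 to 2044-01-01.
Adding +9 months to 2044-01-01 gives 2044-10-01.
`weekday 2` advances to the next Tuesday; 2044-10-01 is a Saturday, so it moves forward to 2044-10-04.

2044-10-04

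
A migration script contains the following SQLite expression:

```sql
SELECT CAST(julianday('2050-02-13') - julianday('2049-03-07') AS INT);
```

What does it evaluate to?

343

24 days remain in March 2049 after the 7th (31 − 7).
Full months from April 2049 through January 2050 contribute their day counts.
Then 13 days into February 2050.
Total: 24 + 30 + 31 + 30 + 31 + 31 + 30 + 31 + 30 + 31 + 31 + 13 = 343.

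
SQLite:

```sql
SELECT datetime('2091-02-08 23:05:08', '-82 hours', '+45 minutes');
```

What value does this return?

2091-02-05 13:50:08

-82 hours from 2091-02-08 23:05:08 is 2091-02-05 13:05:08 (crosses midnight).
+45 minutes from 2091-02-05 13:05:08 is 2091-02-05 13:50:08.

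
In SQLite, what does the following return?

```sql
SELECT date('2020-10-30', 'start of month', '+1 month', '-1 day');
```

2020-10-31

`start of month` rewinds 2020-10-30 to 2020-10-01.
Adding +1 month to 2020-10-01 gives 2020-11-01.
Going back 1 day from 2020-11-01 reaches 2020-10-31 (last day of October, 31 days).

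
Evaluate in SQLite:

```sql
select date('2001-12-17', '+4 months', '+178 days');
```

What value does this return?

2002-10-12

Adding +4 months to 2001-12-17 gives 2002-04-17.
Applying '+178 days' to 2002-04-17: counting 178 days forward gives 2002-10-12.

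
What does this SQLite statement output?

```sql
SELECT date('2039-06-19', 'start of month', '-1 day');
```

2039-05-31

`start of month` rewinds 2039-06-19 to 2039-06-01.
Going back 1 day from 2039-06-01 reaches 2039-05-31 (last day of May, 31 days).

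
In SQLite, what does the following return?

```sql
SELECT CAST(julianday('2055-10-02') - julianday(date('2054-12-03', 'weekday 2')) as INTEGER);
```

298

`weekday 2` advances to the next Tuesday; 2054-12-03 is a Thursday, so it moves forward to 2054-12-08.
23 days remain in December 2054 after the 8th (31 − 8).
Full months from January 2055 through September 2055 contribute their day counts.
Then 2 days into October 2055.
Total: 23 + 31 + 28 + 31 + 30 + 31 + 30 + 31 + 31 + 30 + 2 = 298.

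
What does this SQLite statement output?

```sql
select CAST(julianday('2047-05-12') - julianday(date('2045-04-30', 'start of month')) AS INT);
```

771

`start of month` rewinds 2045-04-30 to 2045-04-01.
29 days remain in April 2045 after the 1st (30 − 1).
Full months from May 2045 through April 2047 contribute their day counts.
Then 12 days into May 2047.
Total: 29 + 31 + 30 + 31 + 31 + 30 + 31 + 30 + 31 + 31 + 28 + 31 + 30 + 31 + 30 + 31 + 31 + 30 + 31 + 30 + 31 + 31 + 28 + 31 + 30 + 12 = 771.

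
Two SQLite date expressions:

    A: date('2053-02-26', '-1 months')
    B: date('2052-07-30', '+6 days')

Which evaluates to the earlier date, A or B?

B

A = 2053-01-26.
B = 2052-08-05.
B is earlier.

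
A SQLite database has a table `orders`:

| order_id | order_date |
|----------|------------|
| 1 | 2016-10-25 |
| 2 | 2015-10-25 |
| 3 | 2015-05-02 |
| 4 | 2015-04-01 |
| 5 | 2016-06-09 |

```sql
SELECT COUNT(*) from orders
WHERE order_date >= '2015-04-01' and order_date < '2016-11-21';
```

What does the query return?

Rows in [2015-04-01, 2016-11-21): 2016-10-25, 2015-10-25, 2015-05-02, 2015-04-01, 2016-06-09 → 5 rows.

5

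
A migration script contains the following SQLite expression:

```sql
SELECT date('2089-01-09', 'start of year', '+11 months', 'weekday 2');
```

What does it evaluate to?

2089-12-06

`start of year` rewinds 2089-01-09 to 2089-01-01.
Adding +11 months to 2089-01-01 gives 2089-12-01.
`weekday 2` advances to the next Tuesday; 2089-12-01 is a Thursday, so it moves forward to 2089-12-06.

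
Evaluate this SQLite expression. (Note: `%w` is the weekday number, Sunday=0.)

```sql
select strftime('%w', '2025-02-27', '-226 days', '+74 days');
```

6

First apply '-226 days', '+74 days': 2025-02-27 → 2024-09-28.
2024-09-28 is a Saturday; with Sunday=0 that is 6.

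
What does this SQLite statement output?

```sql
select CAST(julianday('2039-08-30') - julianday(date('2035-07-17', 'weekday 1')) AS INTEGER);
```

`weekday 1` advances to the next Monday; 2035-07-17 is a Tuesday, so it moves forward to 2035-07-23.
8 days remain in July 2035 after the 23rd (31 − 23).
Full months from August 2035 through July 2039 contribute their day counts.
Then 30 days into August 2039.
Total: 8 + 31 + 30 + 31 + 30 + 31 + 31 + 29 + 31 + 30 + 31 + 30 + 31 + 31 + 30 + 31 + 30 + 31 + 31 + 28 + 31 + 30 + 31 + 30 + 31 + 31 + 30 + 31 + 30 + 31 + 31 + 28 + 31 + 30 + 31 + 30 + 31 + 31 + 30 + 31 + 30 + 31 + 31 + 28 + 31 + 30 + 31 + 30 + 31 + 30 = 1499.

1499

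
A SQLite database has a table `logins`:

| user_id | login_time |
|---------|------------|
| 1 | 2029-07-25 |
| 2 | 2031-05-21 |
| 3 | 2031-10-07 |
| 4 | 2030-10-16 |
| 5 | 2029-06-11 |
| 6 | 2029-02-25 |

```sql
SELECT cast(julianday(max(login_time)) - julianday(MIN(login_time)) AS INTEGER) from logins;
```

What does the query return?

MIN = 2029-02-25, MAX = 2031-10-07.
3 days remain in February 2029 after the 25th (28 − 25).
Full months from March 2029 through September 2031 contribute their day counts.
Then 7 days into October 2031.
Total: 3 + 31 + 30 + 31 + 30 + 31 + 31 + 30 + 31 + 30 + 31 + 31 + 28 + 31 + 30 + 31 + 30 + 31 + 31 + 30 + 31 + 30 + 31 + 31 + 28 + 31 + 30 + 31 + 30 + 31 + 31 + 30 + 7 = 954.

954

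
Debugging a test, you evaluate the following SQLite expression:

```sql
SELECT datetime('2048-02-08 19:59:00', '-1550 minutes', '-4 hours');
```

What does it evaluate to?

1550 minutes = 25h 50m; -1550 minutes from 2048-02-08 19:59:00 is 2048-02-07 18:09:00 (crosses midnight).
-4 hours from 2048-02-07 18:09:00 is 2048-02-07 14:09:00.

2048-02-07 14:09:00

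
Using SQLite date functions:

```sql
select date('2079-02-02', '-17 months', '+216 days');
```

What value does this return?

2078-04-06

Adding -17 months to 2079-02-02 gives 2077-09-02.
Applying '+216 days' to 2077-09-02: counting 216 days forward gives 2078-04-06.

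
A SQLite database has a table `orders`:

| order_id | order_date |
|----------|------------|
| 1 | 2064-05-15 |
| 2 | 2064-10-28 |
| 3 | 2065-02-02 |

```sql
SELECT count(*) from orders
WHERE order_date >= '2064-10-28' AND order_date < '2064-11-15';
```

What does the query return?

Rows in [2064-10-28, 2064-11-15): 2064-10-28 → 1 row.

1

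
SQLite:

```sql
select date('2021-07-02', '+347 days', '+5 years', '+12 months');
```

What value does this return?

Applying '+347 days' to 2021-07-02: counting 347 days forward gives 2022-06-14.
Adding +5 years to 2022-06-14 gives 2027-06-14.
Adding +12 months to 2027-06-14 gives 2028-06-14.

2028-06-14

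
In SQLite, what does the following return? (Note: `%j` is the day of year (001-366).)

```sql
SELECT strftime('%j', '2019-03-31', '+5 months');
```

243

First apply '+5 months': 2019-03-31 → 2019-08-31.
Day-of-year for 2019-08-31: days since 2019-01-01 inclusive = 243, zero-padded to 243.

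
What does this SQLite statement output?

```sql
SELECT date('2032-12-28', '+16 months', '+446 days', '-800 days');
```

2033-05-09

Adding +16 months to 2032-12-28 gives 2034-04-28.
Applying '+446 days' to 2034-04-28: counting 446 days forward gives 2035-07-18.
Applying '-800 days' to 2035-07-18: counting 800 days back gives 2033-05-09.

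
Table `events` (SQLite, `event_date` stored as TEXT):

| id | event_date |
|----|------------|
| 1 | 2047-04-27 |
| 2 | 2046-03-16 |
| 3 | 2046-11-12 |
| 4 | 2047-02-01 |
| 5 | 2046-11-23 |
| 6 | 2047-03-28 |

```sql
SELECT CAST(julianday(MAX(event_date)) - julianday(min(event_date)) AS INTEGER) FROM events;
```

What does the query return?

MIN = 2046-03-16, MAX = 2047-04-27.
15 days remain in March 2046 after the 16th (31 − 16).
Full months from April 2046 through March 2047 contribute their day counts.
Then 27 days into April 2047.
Total: 15 + 30 + 31 + 30 + 31 + 31 + 30 + 31 + 30 + 31 + 31 + 28 + 31 + 27 = 407.

407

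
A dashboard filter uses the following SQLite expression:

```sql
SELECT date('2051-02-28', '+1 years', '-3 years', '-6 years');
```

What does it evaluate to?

2043-02-28

Adding +1 year to 2051-02-28 gives 2052-02-28.
Adding -3 years to 2052-02-28 gives 2049-02-28.
Adding -6 years to 2049-02-28 gives 2043-02-28.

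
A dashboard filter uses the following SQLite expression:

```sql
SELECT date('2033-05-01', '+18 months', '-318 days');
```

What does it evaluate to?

Adding +18 months to 2033-05-01 gives 2034-11-01.
Applying '-318 days' to 2034-11-01: counting 318 days back gives 2033-12-18.

2033-12-18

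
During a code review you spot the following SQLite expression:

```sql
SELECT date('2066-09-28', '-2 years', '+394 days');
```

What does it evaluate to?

2065-10-27

Adding -2 years to 2066-09-28 gives 2064-09-28.
Applying '+394 days' to 2064-09-28: counting 394 days forward gives 2065-10-27.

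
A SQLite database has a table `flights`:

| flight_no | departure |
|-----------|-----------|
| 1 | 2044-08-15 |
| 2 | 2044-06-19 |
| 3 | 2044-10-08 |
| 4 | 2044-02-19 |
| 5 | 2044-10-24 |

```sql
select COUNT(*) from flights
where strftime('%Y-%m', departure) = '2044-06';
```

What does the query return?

Rows with year-month 2044-06: 2044-06-19 → 1.

1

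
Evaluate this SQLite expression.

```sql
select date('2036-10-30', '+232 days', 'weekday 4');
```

Applying '+232 days' to 2036-10-30: counting 232 days forward gives 2037-06-19.
`weekday 4` advances to the next Thursday; 2037-06-19 is a Friday, so it moves forward to 2037-06-25.

2037-06-25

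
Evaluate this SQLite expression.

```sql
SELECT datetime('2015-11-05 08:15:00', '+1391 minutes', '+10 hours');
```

1391 minutes = 23h 11m; +1391 minutes from 2015-11-05 08:15:00 is 2015-11-06 07:26:00 (crosses midnight).
+10 hours from 2015-11-06 07:26:00 is 2015-11-06 17:26:00.

2015-11-06 17:26:00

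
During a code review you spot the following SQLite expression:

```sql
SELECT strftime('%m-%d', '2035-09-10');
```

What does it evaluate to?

09-10

`%m-%d` extracts the month-day: 09-10.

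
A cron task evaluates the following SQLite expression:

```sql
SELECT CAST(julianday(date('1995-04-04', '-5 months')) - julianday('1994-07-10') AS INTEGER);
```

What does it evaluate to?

117

Adding -5 months to 1995-04-04 gives 1994-11-04.
21 days remain in July 1994 after the 10th (31 − 10).
August 1994: 31 days.
September 1994: 30 days.
October 1994: 31 days.
Then 4 days into November 1994.
Total: 21 + 31 + 30 + 31 + 4 = 117.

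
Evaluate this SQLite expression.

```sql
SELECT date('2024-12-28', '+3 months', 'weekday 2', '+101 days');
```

2025-07-11

Adding +3 months to 2024-12-28 gives 2025-03-28.
`weekday 2` advances to the next Tuesday; 2025-03-28 is a Friday, so it moves forward to 2025-04-01.
Applying '+101 days' to 2025-04-01: counting 101 days forward gives 2025-07-11.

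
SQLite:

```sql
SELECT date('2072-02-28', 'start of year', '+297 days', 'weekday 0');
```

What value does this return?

2072-10-30

`start of year` rewinds 2072-02-28 to 2072-01-01.
Applying '+297 days' to 2072-01-01: counting 297 days forward gives 2072-10-24.
`weekday 0` advances to the next Sunday; 2072-10-24 is a Monday, so it moves forward to 2072-10-30.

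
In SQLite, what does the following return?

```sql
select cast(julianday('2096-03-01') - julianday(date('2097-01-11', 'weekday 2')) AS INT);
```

`weekday 2` advances to the next Tuesday; 2097-01-11 is a Friday, so it moves forward to 2097-01-15.
30 days remain in March 2096 after the 1st (31 − 1).
Full months from April 2096 through December 2096 contribute their day counts.
Then 15 days into January 2097.
Total: 30 + 30 + 31 + 30 + 31 + 31 + 30 + 31 + 30 + 31 + 15 = 320.
The subtraction is earlier − later, so the result is −320 → -320.

-320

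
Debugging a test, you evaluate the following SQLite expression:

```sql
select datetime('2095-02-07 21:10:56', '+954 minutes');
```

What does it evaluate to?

2095-02-08 13:04:56

954 minutes = 15h 54m; +954 minutes from 2095-02-07 21:10:56 is 2095-02-08 13:04:56 (crosses midnight).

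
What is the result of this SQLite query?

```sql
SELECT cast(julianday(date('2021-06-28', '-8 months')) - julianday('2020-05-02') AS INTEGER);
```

179

Adding -8 months to 2021-06-28 gives 2020-10-28.
29 days remain in May 2020 after the 2nd (31 − 2).
June 2020: 30 days.
July 2020: 31 days.
August 2020: 31 days.
September 2020: 30 days.
Then 28 days into October 2020.
Total: 29 + 30 + 31 + 31 + 30 + 28 = 179.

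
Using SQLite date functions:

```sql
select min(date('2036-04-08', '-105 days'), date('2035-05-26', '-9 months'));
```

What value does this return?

date('2036-04-08', '-105 days') → 2035-12-25.
date('2035-05-26', '-9 months') → 2034-08-26.
Earlier of the two is 2034-08-26.

2034-08-26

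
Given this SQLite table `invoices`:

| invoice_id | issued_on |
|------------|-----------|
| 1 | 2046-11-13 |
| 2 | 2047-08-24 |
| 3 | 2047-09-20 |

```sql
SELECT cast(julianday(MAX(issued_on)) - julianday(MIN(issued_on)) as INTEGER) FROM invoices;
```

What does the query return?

311

MIN = 2046-11-13, MAX = 2047-09-20.
17 days remain in November 2046 after the 13th (30 − 13).
Full months from December 2046 through August 2047 contribute their day counts.
Then 20 days into September 2047.
Total: 17 + 31 + 31 + 28 + 31 + 30 + 31 + 30 + 31 + 31 + 20 = 311.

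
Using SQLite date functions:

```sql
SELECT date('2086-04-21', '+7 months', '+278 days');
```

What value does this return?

Adding +7 months to 2086-04-21 gives 2086-11-21.
Applying '+278 days' to 2086-11-21: counting 278 days forward gives 2087-08-26.

2087-08-26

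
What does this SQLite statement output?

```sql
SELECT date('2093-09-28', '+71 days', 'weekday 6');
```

Applying '+71 days' to 2093-09-28: counting 71 days forward gives 2093-12-08.
`weekday 6` advances to the next Saturday; 2093-12-08 is a Tuesday, so it moves forward to 2093-12-12.

2093-12-12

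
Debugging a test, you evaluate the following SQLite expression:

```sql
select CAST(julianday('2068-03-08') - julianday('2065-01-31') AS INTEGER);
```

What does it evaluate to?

1132

0 days remain in January 2065 after the 31st (31 − 31).
Full months from February 2065 through February 2068 contribute their day counts.
Then 8 days into March 2068.
Total: 0 + 28 + 31 + 30 + 31 + 30 + 31 + 31 + 30 + 31 + 30 + 31 + 31 + 28 + 31 + 30 + 31 + 30 + 31 + 31 + 30 + 31 + 30 + 31 + 31 + 28 + 31 + 30 + 31 + 30 + 31 + 31 + 30 + 31 + 30 + 31 + 31 + 29 + 8 = 1132.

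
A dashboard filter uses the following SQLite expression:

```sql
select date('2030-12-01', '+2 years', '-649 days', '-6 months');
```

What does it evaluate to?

Adding +2 years to 2030-12-01 gives 2032-12-01.
Applying '-649 days' to 2032-12-01: counting 649 days back gives 2031-02-21.
Adding -6 months to 2031-02-21 gives 2030-08-21.

2030-08-21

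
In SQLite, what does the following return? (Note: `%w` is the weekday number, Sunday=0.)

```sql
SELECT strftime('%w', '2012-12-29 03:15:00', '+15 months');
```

6

First apply '+15 months': 2012-12-29 03:15:00 → 2014-03-29 03:15:00.
2014-03-29 is a Saturday; with Sunday=0 that is 6.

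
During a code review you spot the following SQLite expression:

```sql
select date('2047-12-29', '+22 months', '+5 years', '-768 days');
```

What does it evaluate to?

2052-09-21

Adding +22 months to 2047-12-29 gives 2049-10-29.
Adding +5 years to 2049-10-29 gives 2054-10-29.
Applying '-768 days' to 2054-10-29: counting 768 days back gives 2052-09-21.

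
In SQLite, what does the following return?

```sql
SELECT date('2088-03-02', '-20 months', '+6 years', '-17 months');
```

Adding -20 months to 2088-03-02 gives 2086-07-02.
Adding +6 years to 2086-07-02 gives 2092-07-02.
Adding -17 months to 2092-07-02 gives 2091-02-02.

2091-02-02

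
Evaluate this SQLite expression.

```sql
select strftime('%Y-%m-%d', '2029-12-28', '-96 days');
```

First apply '-96 days': 2029-12-28 → 2029-09-23.
`%Y-%m-%d` extracts the ISO date: 2029-09-23.

2029-09-23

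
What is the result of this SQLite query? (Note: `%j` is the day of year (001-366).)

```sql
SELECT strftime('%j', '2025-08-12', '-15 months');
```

133

First apply '-15 months': 2025-08-12 → 2024-05-12.
Day-of-year for 2024-05-12: days since 2024-01-01 inclusive = 133, zero-padded to 133.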